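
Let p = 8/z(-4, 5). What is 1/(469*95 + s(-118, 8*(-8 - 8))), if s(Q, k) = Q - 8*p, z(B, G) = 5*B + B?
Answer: 3/133319 ≈ 2.2502e-5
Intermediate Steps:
z(B, G) = 6*B
p = -1/3 (p = 8/((6*(-4))) = 8/(-24) = 8*(-1/24) = -1/3 ≈ -0.33333)
s(Q, k) = 8/3 + Q (s(Q, k) = Q - 8*(-1/3) = Q + 8/3 = 8/3 + Q)
1/(469*95 + s(-118, 8*(-8 - 8))) = 1/(469*95 + (8/3 - 118)) = 1/(44555 - 346/3) = 1/(133319/3) = 3/133319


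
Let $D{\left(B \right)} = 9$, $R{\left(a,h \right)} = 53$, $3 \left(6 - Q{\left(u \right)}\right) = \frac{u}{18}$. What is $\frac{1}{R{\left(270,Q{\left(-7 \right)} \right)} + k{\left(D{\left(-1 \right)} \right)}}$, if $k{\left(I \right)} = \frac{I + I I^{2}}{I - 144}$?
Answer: $\frac{15}{713} \approx 0.021038$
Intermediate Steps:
$Q{\left(u \right)} = 6 - \frac{u}{54}$ ($Q{\left(u \right)} = 6 - \frac{u \frac{1}{18}}{3} = 6 - \frac{\frac{1}{18} u}{3} = 6 - \frac{u}{54}$)
$k{\left(I \right)} = \frac{I + I^{3}}{-144 + I}$
$\frac{1}{R{\left(270,Q{\left(-7 \right)} \right)} + k{\left(D{\left(-1 \right)} \right)}} = \frac{1}{53 + \frac{9 + 9^{3}}{-144 + 9}} = \frac{1}{53 + \frac{9 + 729}{-135}} = \frac{1}{53 - \frac{82}{15}} = \frac{1}{\frac{713}{15}} = \frac{15}{713}$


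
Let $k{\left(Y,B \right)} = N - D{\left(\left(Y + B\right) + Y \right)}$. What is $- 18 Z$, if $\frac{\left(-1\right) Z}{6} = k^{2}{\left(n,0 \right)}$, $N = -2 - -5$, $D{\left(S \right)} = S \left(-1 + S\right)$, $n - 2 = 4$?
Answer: $1797228$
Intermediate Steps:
$n = 6$ ($n = 2 + 4 = 6$)
$N = 3$ ($N = -2 + 5 = 3$)
$k{\left(Y,B \right)} = 3 - \left(B + 2 Y\right) \left(-1 + B + 2 Y\right)$ ($k{\left(Y,B \right)} = 3 - \left(\left(Y + B\right) + Y\right) \left(-1 + \left(\left(Y + B\right) + Y\right)\right) = 3 - \left(\left(B + Y\right) + Y\right) \left(-1 + \left(\left(B + Y\right) + Y\right)\right) = 3 - \left(B + 2 Y\right) \left(-1 + \left(B + 2 Y\right)\right) = 3 - \left(B + 2 Y\right) \left(-1 + B + 2 Y\right)$)
$Z = -99846$ ($Z = - 6 \left(3 - \left(0 + 2 \cdot 6\right) \left(-1 + 0 + 2 \cdot 6\right)\right)^{2} = - 6 \left(3 - \left(0 + 12\right) \left(-1 + 0 + 12\right)\right)^{2} = - 6 \left(3 - 12 \cdot 11\right)^{2} = - 6 \left(3 - 132\right)^{2} = - 6 \left(-129\right)^{2} = \left(-6\right) 16641 = -99846$)
$- 18 Z = \left(-18\right) \left(-99846\right) = 1797228$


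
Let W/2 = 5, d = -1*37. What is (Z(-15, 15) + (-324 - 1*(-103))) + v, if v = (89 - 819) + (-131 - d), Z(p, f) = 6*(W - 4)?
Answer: -1009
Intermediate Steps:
d = -37
W = 10 (W = 2*5 = 10)
Z(p, f) = 36 (Z(p, f) = 6*(10 - 4) = 6*6 = 36)
v = -824 (v = (89 - 819) + (-131 - 1*(-37)) = -730 + (-131 + 37) = -730 - 94 = -824)
(Z(-15, 15) + (-324 - 1*(-103))) + v = (36 + (-324 - 1*(-103))) - 824 = (36 + (-324 + 103)) - 824 = (36 - 221) - 824 = -185 - 824 = -1009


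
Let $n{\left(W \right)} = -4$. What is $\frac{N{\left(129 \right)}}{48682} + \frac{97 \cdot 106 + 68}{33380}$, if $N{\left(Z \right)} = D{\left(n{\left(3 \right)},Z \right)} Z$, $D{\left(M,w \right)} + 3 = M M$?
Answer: $\frac{13995924}{40625129} \approx 0.34451$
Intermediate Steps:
$D{\left(M,w \right)} = -3 + M^{2}$ ($D{\left(M,w \right)} = -3 + M M = -3 + M^{2}$)
$N{\left(Z \right)} = 13 Z$ ($N{\left(Z \right)} = \left(-3 + \left(-4\right)^{2}\right) Z = \left(-3 + 16\right) Z = 13 Z$)
$\frac{N{\left(129 \right)}}{48682} + \frac{97 \cdot 106 + 68}{33380} = \frac{13 \cdot 129}{48682} + \frac{97 \cdot 106 + 68}{33380} = 1677 \cdot \frac{1}{48682} + \left(10282 + 68\right) \frac{1}{33380} = \frac{1677}{48682} + 10350 \cdot \frac{1}{33380} = \frac{1677}{48682} + \frac{1035}{3338} = \frac{13995924}{40625129}$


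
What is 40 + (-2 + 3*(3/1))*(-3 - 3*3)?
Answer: -44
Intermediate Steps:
40 + (-2 + 3*(3/1))*(-3 - 3*3) = 40 + (-2 + 3*(3*1))*(-3 - 9) = 40 + (-2 + 3*3)*(-12) = 40 + (-2 + 9)*(-12) = 40 + 7*(-12) = 40 - 84 = -44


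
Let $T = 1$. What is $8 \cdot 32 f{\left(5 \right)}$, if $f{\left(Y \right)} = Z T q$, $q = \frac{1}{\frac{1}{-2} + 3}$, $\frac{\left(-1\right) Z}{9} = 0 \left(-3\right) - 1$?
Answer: $\frac{4608}{5} \approx 921.6$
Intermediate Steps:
$Z = 9$ ($Z = - 9 \left(0 \left(-3\right) - 1\right) = - 9 \left(0 - 1\right) = \left(-9\right) \left(-1\right) = 9$)
$q = \frac{2}{5}$ ($q = \frac{1}{- \frac{1}{2} + 3} = \frac{1}{\frac{5}{2}} = \frac{2}{5} \approx 0.4$)
$f{\left(Y \right)} = \frac{18}{5}$ ($f{\left(Y \right)} = 9 \cdot 1 \cdot \frac{2}{5} = 9 \cdot \frac{2}{5} = \frac{18}{5}$)
$8 \cdot 32 f{\left(5 \right)} = 8 \cdot 32 \cdot \frac{18}{5} = 256 \cdot \frac{18}{5} = \frac{4608}{5}$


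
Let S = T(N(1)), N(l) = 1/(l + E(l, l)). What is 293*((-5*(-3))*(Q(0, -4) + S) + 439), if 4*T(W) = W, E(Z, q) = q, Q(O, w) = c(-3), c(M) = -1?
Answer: 998251/8 ≈ 1.2478e+5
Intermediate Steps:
Q(O, w) = -1
N(l) = 1/(2*l) (N(l) = 1/(l + l) = 1/(2*l))
T(W) = W/4
S = 1/8 (S = ((1/2)/1)/4 = ((1/2)*1)/4 = (1/4)*(1/2) = 1/8 ≈ 0.12500)
293*((-5*(-3))*(Q(0, -4) + S) + 439) = 293*((-5*(-3))*(-1 + 1/8) + 439) = 293*(15*(-7/8) + 439) = 293*(-105/8 + 439) = 293*(3407/8) = 998251/8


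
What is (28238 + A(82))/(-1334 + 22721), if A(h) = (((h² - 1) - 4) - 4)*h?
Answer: 192956/7129 ≈ 27.066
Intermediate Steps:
A(h) = h*(-9 + h²) (A(h) = (((-1 + h²) - 4) - 4)*h = ((-5 + h²) - 4)*h = (-9 + h²)*h = h*(-9 + h²))
(28238 + A(82))/(-1334 + 22721) = (28238 + 82*(-9 + 82²))/(-1334 + 22721) = (28238 + 82*(-9 + 6724))/21387 = (28238 + 82*6715)*(1/21387) = (28238 + 550630)*(1/21387) = 578868*(1/21387) = 192956/7129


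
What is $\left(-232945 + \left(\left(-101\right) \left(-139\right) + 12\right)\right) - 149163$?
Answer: $-368057$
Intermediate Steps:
$\left(-232945 + \left(\left(-101\right) \left(-139\right) + 12\right)\right) - 149163 = \left(-232945 + \left(14039 + 12\right)\right) - 149163 = \left(-232945 + 14051\right) - 149163 = -218894 - 149163 = -368057$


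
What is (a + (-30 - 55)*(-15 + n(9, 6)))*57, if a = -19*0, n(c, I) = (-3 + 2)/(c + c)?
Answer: 437665/6 ≈ 72944.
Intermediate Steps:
n(c, I) = -1/(2*c)
a = 0
(a + (-30 - 55)*(-15 + n(9, 6)))*57 = (0 + (-30 - 55)*(-15 - ½/9))*57 = (0 - 85*(-15 - ½*⅑))*57 = (0 - 85*(-15 - 1/18))*57 = (0 - 85*(-271/18))*57 = (0 + 23035/18)*57 = (23035/18)*57 = 437665/6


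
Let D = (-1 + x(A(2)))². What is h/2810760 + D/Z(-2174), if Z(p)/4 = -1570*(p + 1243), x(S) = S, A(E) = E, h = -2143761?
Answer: -52224507303/68473392820 ≈ -0.76270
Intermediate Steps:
Z(p) = -7806040 - 6280*p (Z(p) = 4*(-1570*(p + 1243)) = 4*(-1570*(1243 + p)) = 4*(-1951510 - 1570*p) = -7806040 - 6280*p)
D = 1 (D = (-1 + 2)² = 1² = 1)
h/2810760 + D/Z(-2174) = -2143761/2810760 + 1/(-7806040 - 6280*(-2174)) = -2143761*1/2810760 + 1/(-7806040 + 13652720) = -714587/936920 + 1/5846680 = -52224507303/68473392820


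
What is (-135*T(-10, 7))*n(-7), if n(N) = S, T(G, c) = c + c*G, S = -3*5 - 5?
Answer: -170100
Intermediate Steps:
S = -20 (S = -15 - 5 = -20)
T(G, c) = c + G*c
n(N) = -20
(-135*T(-10, 7))*n(-7) = -945*(1 - 10)*(-20) = -945*(-9)*(-20) = -135*(-63)*(-20) = 8505*(-20) = -170100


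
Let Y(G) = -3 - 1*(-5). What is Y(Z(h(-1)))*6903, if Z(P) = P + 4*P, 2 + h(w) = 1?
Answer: 13806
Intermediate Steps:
h(w) = -1 (h(w) = -2 + 1 = -1)
Z(P) = 5*P
Y(G) = 2 (Y(G) = -3 + 5 = 2)
Y(Z(h(-1)))*6903 = 2*6903 = 13806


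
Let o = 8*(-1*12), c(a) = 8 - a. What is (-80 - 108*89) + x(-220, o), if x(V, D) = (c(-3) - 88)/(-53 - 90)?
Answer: -125989/13 ≈ -9691.5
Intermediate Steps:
o = -96 (o = 8*(-12) = -96)
x(V, D) = 7/13 (x(V, D) = ((8 - 1*(-3)) - 88)/(-53 - 90) = ((8 + 3) - 88)/(-143) = (11 - 88)*(-1/143) = -77*(-1/143) = 7/13)
(-80 - 108*89) + x(-220, o) = (-80 - 108*89) + 7/13 = (-80 - 9612) + 7/13 = -9692 + 7/13 = -125989/13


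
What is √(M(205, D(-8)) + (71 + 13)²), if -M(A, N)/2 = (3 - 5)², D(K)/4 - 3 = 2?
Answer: 2*√1762 ≈ 83.952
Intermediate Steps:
D(K) = 20 (D(K) = 12 + 4*2 = 12 + 8 = 20)
M(A, N) = -8 (M(A, N) = -2*(3 - 5)² = -2*(-2)² = -2*4 = -8)
√(M(205, D(-8)) + (71 + 13)²) = √(-8 + (71 + 13)²) = √(-8 + 84²) = √(-8 + 7056) = √7048 = 2*√1762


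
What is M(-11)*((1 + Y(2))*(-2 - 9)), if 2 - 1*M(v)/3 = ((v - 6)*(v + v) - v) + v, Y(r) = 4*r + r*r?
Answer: 159588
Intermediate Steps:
Y(r) = r² + 4*r (Y(r) = 4*r + r² = r² + 4*r)
M(v) = 6 - 6*v*(-6 + v) (M(v) = 6 - 3*(((v - 6)*(v + v) - v) + v) = 6 - 3*(((-6 + v)*(2*v) - v) + v) = 6 - 3*((2*v*(-6 + v) - v) + v) = 6 - 3*((-v + 2*v*(-6 + v)) + v) = 6 - 6*v*(-6 + v))
M(-11)*((1 + Y(2))*(-2 - 9)) = (6 - 6*(-11)² + 36*(-11))*((1 + 2*(4 + 2))*(-2 - 9)) = (6 - 6*121 - 396)*((1 + 2*6)*(-11)) = (6 - 726 - 396)*((1 + 12)*(-11)) = -14508*(-11) = -1116*(-143) = 159588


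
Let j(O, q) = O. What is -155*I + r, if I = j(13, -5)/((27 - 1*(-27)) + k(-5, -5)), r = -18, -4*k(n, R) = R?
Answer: -926/17 ≈ -54.471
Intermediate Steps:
k(n, R) = -R/4
I = 4/17 (I = 13/((27 - 1*(-27)) - ¼*(-5)) = 13/((27 + 27) + 5/4) = 13/(54 + 5/4) = 13/(221/4) = 13*(4/221) = 4/17 ≈ 0.23529)
-155*I + r = -155*4/17 - 18 = -620/17 - 18 = -926/17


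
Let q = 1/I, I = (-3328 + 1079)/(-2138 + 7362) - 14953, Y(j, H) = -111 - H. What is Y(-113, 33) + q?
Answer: -11248813048/78116721 ≈ -144.00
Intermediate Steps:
I = -78116721/5224 (I = -2249/5224 - 14953 = -78116721/5224 ≈ -14953.)
q = -5224/78116721 (q = 1/(-78116721/5224) = -5224/78116721 ≈ -6.6874e-5)
Y(-113, 33) + q = (-111 - 1*33) - 5224/78116721 = (-111 - 33) - 5224/78116721 = -144 - 5224/78116721 = -11248813048/78116721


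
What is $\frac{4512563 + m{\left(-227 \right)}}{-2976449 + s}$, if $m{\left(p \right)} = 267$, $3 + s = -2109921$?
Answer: $- \frac{4512830}{5086373} \approx -0.88724$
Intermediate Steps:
$s = -2109924$ ($s = -3 - 2109921 = -2109924$)
$\frac{4512563 + m{\left(-227 \right)}}{-2976449 + s} = \frac{4512563 + 267}{-2976449 - 2109924} = \frac{4512830}{-5086373} = 4512830 \left(- \frac{1}{5086373}\right) = - \frac{4512830}{5086373}$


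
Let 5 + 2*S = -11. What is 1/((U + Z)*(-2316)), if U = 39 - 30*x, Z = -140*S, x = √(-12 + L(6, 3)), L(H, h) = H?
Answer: -1159/3123545196 - 5*I*√6/520590866 ≈ -3.7105e-7 - 2.3526e-8*I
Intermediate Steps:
S = -8 (S = -5/2 + (½)*(-11) = -5/2 - 11/2 = -8)
x = I*√6 (x = √(-12 + 6) = √(-6) = I*√6 ≈ 2.4495*I)
Z = 1120 (Z = -140*(-8) = 1120)
U = 39 - 30*I*√6 ≈ 39.0 - 73.485*I
1/((U + Z)*(-2316)) = 1/(((39 - 30*I*√6) + 1120)*(-2316)) = -1/2316/(1159 - 30*I*√6) = -1/(2316*(1159 - 30*I*√6))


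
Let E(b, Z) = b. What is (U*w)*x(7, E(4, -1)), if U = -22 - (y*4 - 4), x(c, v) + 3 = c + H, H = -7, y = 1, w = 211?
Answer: 13926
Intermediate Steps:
x(c, v) = -10 + c (x(c, v) = -3 + (c - 7) = -3 + (-7 + c) = -10 + c)
U = -22 (U = -22 - (1*4 - 4) = -22 - (4 - 4) = -22 - 1*0 = -22 + 0 = -22)
(U*w)*x(7, E(4, -1)) = (-22*211)*(-10 + 7) = -4642*(-3) = 13926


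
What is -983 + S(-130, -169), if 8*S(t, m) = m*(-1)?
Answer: -7695/8 ≈ -961.88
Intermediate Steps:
S(t, m) = -m/8 (S(t, m) = (m*(-1))/8 = (-m)/8 = -m/8)
-983 + S(-130, -169) = -983 - 1/8*(-169) = -983 + 169/8 = -7695/8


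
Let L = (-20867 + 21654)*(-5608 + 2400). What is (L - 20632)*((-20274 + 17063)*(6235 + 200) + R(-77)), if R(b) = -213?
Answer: 52594107373344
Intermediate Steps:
L = -2524696 (L = 787*(-3208) = -2524696)
(L - 20632)*((-20274 + 17063)*(6235 + 200) + R(-77)) = (-2524696 - 20632)*((-20274 + 17063)*(6235 + 200) - 213) = -2545328*(-3211*6435 - 213) = -2545328*(-20662785 - 213) = -2545328*(-20662998) = 52594107373344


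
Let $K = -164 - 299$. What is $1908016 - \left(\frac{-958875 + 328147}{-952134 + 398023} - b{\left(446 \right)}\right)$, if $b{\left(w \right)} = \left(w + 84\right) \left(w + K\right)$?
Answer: $\frac{1052259482938}{554111} \approx 1.899 \cdot 10^{6}$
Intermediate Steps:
$K = -463$
$b{\left(w \right)} = \left(-463 + w\right) \left(84 + w\right)$ ($b{\left(w \right)} = \left(w + 84\right) \left(w - 463\right) = \left(84 + w\right) \left(-463 + w\right) = \left(-463 + w\right) \left(84 + w\right)$)
$1908016 - \left(\frac{-958875 + 328147}{-952134 + 398023} - b{\left(446 \right)}\right) = 1908016 - \left(\frac{-958875 + 328147}{-952134 + 398023} - \left(-38892 + 446^{2} - 169034\right)\right) = 1908016 - \left(- \frac{630728}{-554111} - \left(-38892 + 198916 - 169034\right)\right) = 1908016 - \left(\left(-630728\right) \left(- \frac{1}{554111}\right) - -9010\right) = 1908016 - \left(\frac{630728}{554111} + 9010\right) = 1908016 - \frac{4993170838}{554111} = \frac{1052259482938}{554111}$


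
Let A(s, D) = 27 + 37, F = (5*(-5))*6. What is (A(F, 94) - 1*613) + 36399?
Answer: 35850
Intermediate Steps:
F = -150 (F = -25*6 = -150)
A(s, D) = 64
(A(F, 94) - 1*613) + 36399 = (64 - 1*613) + 36399 = (64 - 613) + 36399 = -549 + 36399 = 35850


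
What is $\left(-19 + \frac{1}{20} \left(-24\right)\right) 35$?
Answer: $-707$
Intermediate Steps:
$\left(-19 + \frac{1}{20} \left(-24\right)\right) 35 = \left(-19 - \frac{6}{5}\right) 35 = \left(- \frac{101}{5}\right) 35 = -707$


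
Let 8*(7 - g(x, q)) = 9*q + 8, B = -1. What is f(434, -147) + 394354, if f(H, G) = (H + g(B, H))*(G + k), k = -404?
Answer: 1683759/4 ≈ 4.2094e+5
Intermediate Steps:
g(x, q) = 6 - 9*q/8 (g(x, q) = 7 - (9*q + 8)/8 = 7 - (8 + 9*q)/8 = 7 + (-1 - 9*q/8) = 6 - 9*q/8)
f(H, G) = (-404 + G)*(6 - H/8) (f(H, G) = (H + (6 - 9*H/8))*(G - 404) = (6 - H/8)*(-404 + G) = (-404 + G)*(6 - H/8))
f(434, -147) + 394354 = (-2424 + 6*(-147) + (101/2)*434 - ⅛*(-147)*434) + 394354 = (-2424 - 882 + 21917 + 31899/4) + 394354 = 106343/4 + 394354 = 1683759/4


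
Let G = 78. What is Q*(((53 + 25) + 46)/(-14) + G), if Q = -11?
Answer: -5324/7 ≈ -760.57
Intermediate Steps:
Q*(((53 + 25) + 46)/(-14) + G) = -11*(((53 + 25) + 46)/(-14) + 78) = -11*((78 + 46)*(-1/14) + 78) = -11*(124*(-1/14) + 78) = -11*(-62/7 + 78) = -11*484/7 = -5324/7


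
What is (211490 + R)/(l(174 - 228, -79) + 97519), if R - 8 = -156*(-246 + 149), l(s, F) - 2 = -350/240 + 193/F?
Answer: 429690480/184892419 ≈ 2.3240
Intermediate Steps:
l(s, F) = 13/24 + 193/F (l(s, F) = 2 + (-350/240 + 193/F) = 2 + (-350*1/240 + 193/F) = 2 + (-35/24 + 193/F) = 13/24 + 193/F)
R = 15140 (R = 8 - 156*(-246 + 149) = 8 - 156*(-97) = 8 + 15132 = 15140)
(211490 + R)/(l(174 - 228, -79) + 97519) = (211490 + 15140)/((13/24 + 193/(-79)) + 97519) = 226630/((13/24 + 193*(-1/79)) + 97519) = 226630/((13/24 - 193/79) + 97519) = 226630/(-3605/1896 + 97519) = 226630/(184892419/1896) = 226630*(1896/184892419) = 429690480/184892419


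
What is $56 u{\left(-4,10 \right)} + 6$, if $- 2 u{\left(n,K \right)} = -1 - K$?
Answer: $314$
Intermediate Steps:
$u{\left(n,K \right)} = \frac{1}{2} + \frac{K}{2}$ ($u{\left(n,K \right)} = - \frac{-1 - K}{2} = \frac{1}{2} + \frac{K}{2}$)
$56 u{\left(-4,10 \right)} + 6 = 56 \left(\frac{1}{2} + \frac{1}{2} \cdot 10\right) + 6 = 56 \left(\frac{1}{2} + 5\right) + 6 = 56 \cdot \frac{11}{2} + 6 = 308 + 6 = 314$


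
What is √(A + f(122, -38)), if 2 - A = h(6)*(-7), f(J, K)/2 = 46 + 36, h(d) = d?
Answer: 4*√13 ≈ 14.422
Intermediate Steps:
f(J, K) = 164 (f(J, K) = 2*(46 + 36) = 2*82 = 164)
A = 44 (A = 2 - 6*(-7) = 2 - 1*(-42) = 2 + 42 = 44)
√(A + f(122, -38)) = √(44 + 164) = √208 = 4*√13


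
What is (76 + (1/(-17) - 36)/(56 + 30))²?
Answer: 12210029001/2137444 ≈ 5712.4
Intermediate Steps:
(76 + (1/(-17) - 36)/(56 + 30))² = (76 + (-1/17 - 36)/86)² = (76 - 613/17*1/86)² = (76 - 613/1462)² = (110499/1462)² = 12210029001/2137444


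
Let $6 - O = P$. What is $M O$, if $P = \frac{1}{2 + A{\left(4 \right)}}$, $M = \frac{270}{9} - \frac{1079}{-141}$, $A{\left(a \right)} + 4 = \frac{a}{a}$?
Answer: $\frac{37163}{141} \approx 263.57$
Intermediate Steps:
$A{\left(a \right)} = -3$ ($A{\left(a \right)} = -4 + \frac{a}{a} = -4 + 1 = -3$)
$M = \frac{5309}{141}$ ($M = 270 \cdot \frac{1}{9} - - \frac{1079}{141} = 30 + \frac{1079}{141} = \frac{5309}{141} \approx 37.652$)
$P = -1$ ($P = \frac{1}{2 - 3} = \frac{1}{-1} = -1$)
$O = 7$ ($O = 6 - -1 = 6 + 1 = 7$)
$M O = \frac{5309}{141} \cdot 7 = \frac{37163}{141}$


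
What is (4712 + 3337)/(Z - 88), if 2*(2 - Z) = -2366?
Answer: 8049/1097 ≈ 7.3373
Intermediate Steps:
Z = 1185 (Z = 2 - 1/2*(-2366) = 2 + 1183 = 1185)
(4712 + 3337)/(Z - 88) = (4712 + 3337)/(1185 - 88) = 8049/1097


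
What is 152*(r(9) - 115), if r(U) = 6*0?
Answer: -17480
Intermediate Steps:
r(U) = 0
152*(r(9) - 115) = 152*(0 - 115) = 152*(-115) = -17480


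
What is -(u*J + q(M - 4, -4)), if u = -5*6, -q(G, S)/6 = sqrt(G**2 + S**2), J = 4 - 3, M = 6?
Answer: 30 + 12*sqrt(5) ≈ 56.833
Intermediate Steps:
J = 1
q(G, S) = -6*sqrt(G**2 + S**2)
u = -30
-(u*J + q(M - 4, -4)) = -(-30*1 - 6*sqrt((6 - 4)**2 + (-4)**2)) = -(-30 - 6*sqrt(2**2 + 16)) = -(-30 - 6*sqrt(4 + 16)) = -(-30 - 12*sqrt(5)) = 30 + 12*sqrt(5)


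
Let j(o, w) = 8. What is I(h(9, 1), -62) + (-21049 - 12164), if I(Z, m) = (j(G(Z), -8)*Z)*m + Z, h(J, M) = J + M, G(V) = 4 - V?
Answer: -38163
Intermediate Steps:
I(Z, m) = Z + 8*Z*m (I(Z, m) = (8*Z)*m + Z = 8*Z*m + Z = Z + 8*Z*m)
I(h(9, 1), -62) + (-21049 - 12164) = (9 + 1)*(1 + 8*(-62)) + (-21049 - 12164) = 10*(1 - 496) - 33213 = 10*(-495) - 33213 = -4950 - 33213 = -38163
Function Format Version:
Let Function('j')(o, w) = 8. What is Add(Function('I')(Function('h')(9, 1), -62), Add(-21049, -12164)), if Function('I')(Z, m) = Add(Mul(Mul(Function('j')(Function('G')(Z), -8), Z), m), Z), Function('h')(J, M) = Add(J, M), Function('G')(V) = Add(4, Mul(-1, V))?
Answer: -38163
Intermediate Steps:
Function('I')(Z, m) = Add(Z, Mul(8, Z, m)) (Function('I')(Z, m) = Add(Mul(Mul(8, Z), m), Z) = Add(Mul(8, Z, m), Z) = Add(Z, Mul(8, Z, m)))
Add(Function('I')(Function('h')(9, 1), -62), Add(-21049, -12164)) = Add(Mul(Add(9, 1), Add(1, Mul(8, -62))), Add(-21049, -12164)) = Add(Mul(10, Add(1, -496)), -33213) = Add(Mul(10, -495), -33213) = Add(-4950, -33213) = -38163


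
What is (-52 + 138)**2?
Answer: 7396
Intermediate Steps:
(-52 + 138)**2 = 86**2 = 7396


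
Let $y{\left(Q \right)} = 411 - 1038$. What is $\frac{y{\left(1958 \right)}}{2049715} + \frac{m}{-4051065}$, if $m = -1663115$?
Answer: $\frac{681274348894}{1660705739295} \approx 0.41023$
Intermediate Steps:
$y{\left(Q \right)} = -627$ ($y{\left(Q \right)} = 411 - 1038 = -627$)
$\frac{y{\left(1958 \right)}}{2049715} + \frac{m}{-4051065} = - \frac{627}{2049715} - \frac{1663115}{-4051065} = \left(-627\right) \frac{1}{2049715} - - \frac{332623}{810213} = - \frac{627}{2049715} + \frac{332623}{810213} = \frac{681274348894}{1660705739295}$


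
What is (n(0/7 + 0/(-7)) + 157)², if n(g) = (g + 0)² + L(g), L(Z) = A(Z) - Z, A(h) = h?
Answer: 24649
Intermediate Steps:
L(Z) = 0 (L(Z) = Z - Z = 0)
n(g) = g² (n(g) = (g + 0)² + 0 = g² + 0 = g²)
(n(0/7 + 0/(-7)) + 157)² = ((0/7 + 0/(-7))² + 157)² = ((0*(⅐) + 0*(-⅐))² + 157)² = ((0 + 0)² + 157)² = (0² + 157)² = (0 + 157)² = 157² = 24649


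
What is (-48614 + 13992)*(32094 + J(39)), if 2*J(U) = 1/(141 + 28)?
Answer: -187785798403/169 ≈ -1.1112e+9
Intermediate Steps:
J(U) = 1/338 (J(U) = 1/(2*(141 + 28)) = (½)/169 = (½)*(1/169) = 1/338)
(-48614 + 13992)*(32094 + J(39)) = (-48614 + 13992)*(32094 + 1/338) = -34622*10847773/338 = -187785798403/169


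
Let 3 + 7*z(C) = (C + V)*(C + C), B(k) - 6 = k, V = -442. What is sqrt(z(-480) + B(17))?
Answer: sqrt(6196946)/7 ≈ 355.62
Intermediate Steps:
B(k) = 6 + k
z(C) = -3/7 + 2*C*(-442 + C)/7 (z(C) = -3/7 + ((C - 442)*(C + C))/7 = -3/7 + ((-442 + C)*(2*C))/7 = -3/7 + (2*C*(-442 + C))/7 = -3/7 + 2*C*(-442 + C)/7)
sqrt(z(-480) + B(17)) = sqrt((-3/7 - 884/7*(-480) + (2/7)*(-480)**2) + (6 + 17)) = sqrt((-3/7 + 424320/7 + (2/7)*230400) + 23) = sqrt((-3/7 + 424320/7 + 460800/7) + 23) = sqrt(885117/7 + 23) = sqrt(885278/7) = sqrt(6196946)/7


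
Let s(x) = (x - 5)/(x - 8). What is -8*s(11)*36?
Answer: -576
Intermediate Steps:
s(x) = (-5 + x)/(-8 + x)
-8*s(11)*36 = -8*(-5 + 11)/(-8 + 11)*36 = -8*6/3*36 = -8*2*36 = -16*36 = -576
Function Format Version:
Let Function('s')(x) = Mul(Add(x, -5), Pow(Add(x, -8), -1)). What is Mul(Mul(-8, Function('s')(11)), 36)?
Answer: -576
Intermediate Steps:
Function('s')(x) = Mul(Pow(Add(-8, x), -1), Add(-5, x)) (Function('s')(x) = Mul(Add(-5, x), Pow(Add(-8, x), -1)) = Mul(Pow(Add(-8, x), -1), Add(-5, x)))
Mul(Mul(-8, Function('s')(11)), 36) = Mul(Mul(-8, Mul(Pow(Add(-8, 11), -1), Add(-5, 11))), 36) = Mul(Mul(-8, Mul(Pow(3, -1), 6)), 36) = Mul(Mul(-8, Mul(Rational(1, 3), 6)), 36) = Mul(Mul(-8, 2), 36) = Mul(-16, 36) = -576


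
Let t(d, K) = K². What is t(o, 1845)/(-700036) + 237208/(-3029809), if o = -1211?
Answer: -171796716733/34770088084 ≈ -4.9409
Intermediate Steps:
t(o, 1845)/(-700036) + 237208/(-3029809) = 1845²/(-700036) + 237208/(-3029809) = 3404025*(-1/700036) + 237208*(-1/3029809) = -3404025/700036 - 237208/3029809 = -171796716733/34770088084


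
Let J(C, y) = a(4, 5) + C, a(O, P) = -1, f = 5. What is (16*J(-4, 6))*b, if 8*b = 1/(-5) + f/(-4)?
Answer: 29/2 ≈ 14.500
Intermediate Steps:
J(C, y) = -1 + C
b = -29/160 (b = (1/(-5) + 5/(-4))/8 = (1*(-⅕) + 5*(-¼))/8 = (-⅕ - 5/4)/8 = (⅛)*(-29/20) = -29/160 ≈ -0.18125)
(16*J(-4, 6))*b = (16*(-1 - 4))*(-29/160) = (16*(-5))*(-29/160) = -80*(-29/160) = 29/2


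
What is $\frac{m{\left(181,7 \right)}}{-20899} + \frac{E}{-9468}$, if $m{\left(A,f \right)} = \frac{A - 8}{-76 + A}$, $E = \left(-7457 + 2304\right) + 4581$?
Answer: $\frac{104462998}{1731377655} \approx 0.060335$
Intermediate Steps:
$E = -572$ ($E = -5153 + 4581 = -572$)
$m{\left(A,f \right)} = \frac{-8 + A}{-76 + A}$
$\frac{m{\left(181,7 \right)}}{-20899} + \frac{E}{-9468} = \frac{\frac{1}{-76 + 181} \left(-8 + 181\right)}{-20899} - \frac{572}{-9468} = \frac{1}{105} \cdot 173 \left(- \frac{1}{20899}\right) - - \frac{143}{2367} = \frac{1}{105} \cdot 173 \left(- \frac{1}{20899}\right) + \frac{143}{2367} = \frac{173}{105} \left(- \frac{1}{20899}\right) + \frac{143}{2367} = - \frac{173}{2194395} + \frac{143}{2367} = \frac{104462998}{1731377655}$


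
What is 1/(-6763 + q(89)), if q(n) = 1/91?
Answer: -91/615432 ≈ -0.00014786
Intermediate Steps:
q(n) = 1/91
1/(-6763 + q(89)) = 1/(-6763 + 1/91) = 1/(-615432/91) = -91/615432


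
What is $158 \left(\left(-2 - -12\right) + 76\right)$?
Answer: $13588$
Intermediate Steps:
$158 \left(\left(-2 - -12\right) + 76\right) = 158 \left(\left(-2 + 12\right) + 76\right) = 158 \left(10 + 76\right) = 158 \cdot 86 = 13588$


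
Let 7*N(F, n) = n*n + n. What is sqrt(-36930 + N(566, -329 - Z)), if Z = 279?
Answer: sqrt(773822)/7 ≈ 125.67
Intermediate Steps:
N(F, n) = n/7 + n**2/7 (N(F, n) = (n*n + n)/7 = (n**2 + n)/7 = (n + n**2)/7 = n/7 + n**2/7)
sqrt(-36930 + N(566, -329 - Z)) = sqrt(-36930 + (-329 - 1*279)*(1 + (-329 - 1*279))/7) = sqrt(-36930 + (-329 - 279)*(1 + (-329 - 279))/7) = sqrt(-36930 + (1/7)*(-608)*(1 - 608)) = sqrt(-36930 + (1/7)*(-608)*(-607)) = sqrt(-36930 + 369056/7) = sqrt(110546/7) = sqrt(773822)/7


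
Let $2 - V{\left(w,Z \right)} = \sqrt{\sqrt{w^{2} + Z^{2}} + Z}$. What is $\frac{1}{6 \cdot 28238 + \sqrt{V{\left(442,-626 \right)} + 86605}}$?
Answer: $\frac{1}{169428 + \sqrt{86607 - \sqrt{-626 + 2 \sqrt{146810}}}} \approx 5.892 \cdot 10^{-6}$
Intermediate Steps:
$V{\left(w,Z \right)} = 2 - \sqrt{Z + \sqrt{Z^{2} + w^{2}}}$ ($V{\left(w,Z \right)} = 2 - \sqrt{\sqrt{w^{2} + Z^{2}} + Z} = 2 - \sqrt{\sqrt{Z^{2} + w^{2}} + Z} = 2 - \sqrt{Z + \sqrt{Z^{2} + w^{2}}}$)
$\frac{1}{6 \cdot 28238 + \sqrt{V{\left(442,-626 \right)} + 86605}} = \frac{1}{6 \cdot 28238 + \sqrt{\left(2 - \sqrt{-626 + \sqrt{\left(-626\right)^{2} + 442^{2}}}\right) + 86605}} = \frac{1}{169428 + \sqrt{\left(2 - \sqrt{-626 + \sqrt{391876 + 195364}}\right) + 86605}} = \frac{1}{169428 + \sqrt{\left(2 - \sqrt{-626 + \sqrt{587240}}\right) + 86605}} = \frac{1}{169428 + \sqrt{\left(2 - \sqrt{-626 + 2 \sqrt{146810}}\right) + 86605}} = \frac{1}{169428 + \sqrt{86607 - \sqrt{-626 + 2 \sqrt{146810}}}}$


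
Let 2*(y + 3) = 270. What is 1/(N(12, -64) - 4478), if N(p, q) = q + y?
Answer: -1/4410 ≈ -0.00022676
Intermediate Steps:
y = 132 (y = -3 + (½)*270 = -3 + 135 = 132)
N(p, q) = 132 + q (N(p, q) = q + 132 = 132 + q)
1/(N(12, -64) - 4478) = 1/((132 - 64) - 4478) = 1/(68 - 4478) = 1/(-4410) = -1/4410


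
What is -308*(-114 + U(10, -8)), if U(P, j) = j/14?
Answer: 35288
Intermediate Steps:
U(P, j) = j/14 (U(P, j) = j*(1/14) = j/14)
-308*(-114 + U(10, -8)) = -308*(-114 + (1/14)*(-8)) = -308*(-114 - 4/7) = -308*(-802/7) = 35288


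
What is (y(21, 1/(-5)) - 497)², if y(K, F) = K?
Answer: 226576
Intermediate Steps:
(y(21, 1/(-5)) - 497)² = (21 - 497)² = (-476)² = 226576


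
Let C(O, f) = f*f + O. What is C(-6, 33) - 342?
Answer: 741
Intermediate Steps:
C(O, f) = O + f**2 (C(O, f) = f**2 + O = O + f**2)
C(-6, 33) - 342 = (-6 + 33**2) - 342 = (-6 + 1089) - 342 = 1083 - 342 = 741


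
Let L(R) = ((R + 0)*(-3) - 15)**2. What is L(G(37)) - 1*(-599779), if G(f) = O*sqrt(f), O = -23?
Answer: 776161 - 2070*sqrt(37) ≈ 7.6357e+5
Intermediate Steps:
G(f) = -23*sqrt(f)
L(R) = (-15 - 3*R)**2 (L(R) = (R*(-3) - 15)**2 = (-3*R - 15)**2 = (-15 - 3*R)**2)
L(G(37)) - 1*(-599779) = 9*(5 - 23*sqrt(37))**2 - 1*(-599779) = 9*(5 - 23*sqrt(37))**2 + 599779 = 599779 + 9*(5 - 23*sqrt(37))**2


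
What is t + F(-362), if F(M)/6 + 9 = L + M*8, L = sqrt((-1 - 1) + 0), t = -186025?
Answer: -203455 + 6*I*sqrt(2) ≈ -2.0346e+5 + 8.4853*I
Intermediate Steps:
L = I*sqrt(2) (L = sqrt(-2 + 0) = sqrt(-2) = I*sqrt(2) ≈ 1.4142*I)
F(M) = -54 + 48*M + 6*I*sqrt(2) (F(M) = -54 + 6*(I*sqrt(2) + M*8) = -54 + 6*(I*sqrt(2) + 8*M) = -54 + 6*(8*M + I*sqrt(2)) = -54 + (48*M + 6*I*sqrt(2)) = -54 + 48*M + 6*I*sqrt(2))
t + F(-362) = -186025 + (-54 + 48*(-362) + 6*I*sqrt(2)) = -186025 + (-54 - 17376 + 6*I*sqrt(2)) = -186025 + (-17430 + 6*I*sqrt(2)) = -203455 + 6*I*sqrt(2)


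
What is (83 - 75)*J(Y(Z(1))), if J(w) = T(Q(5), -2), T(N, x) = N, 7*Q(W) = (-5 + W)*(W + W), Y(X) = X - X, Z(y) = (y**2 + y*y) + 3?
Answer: 0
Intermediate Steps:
Z(y) = 3 + 2*y**2 (Z(y) = (y**2 + y**2) + 3 = 2*y**2 + 3 = 3 + 2*y**2)
Y(X) = 0
Q(W) = 2*W*(-5 + W)/7 (Q(W) = ((-5 + W)*(W + W))/7 = ((-5 + W)*(2*W))/7 = (2*W*(-5 + W))/7 = 2*W*(-5 + W)/7)
J(w) = 0 (J(w) = (2/7)*5*(-5 + 5) = (2/7)*5*0 = 0)
(83 - 75)*J(Y(Z(1))) = (83 - 75)*0 = 8*0 = 0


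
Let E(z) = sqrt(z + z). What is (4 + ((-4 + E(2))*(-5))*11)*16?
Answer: 1824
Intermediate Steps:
E(z) = sqrt(2)*sqrt(z) (E(z) = sqrt(2*z) = sqrt(2)*sqrt(z))
(4 + ((-4 + E(2))*(-5))*11)*16 = (4 + ((-4 + sqrt(2)*sqrt(2))*(-5))*11)*16 = (4 + ((-4 + 2)*(-5))*11)*16 = (4 - 2*(-5)*11)*16 = (4 + 10*11)*16 = (4 + 110)*16 = 114*16 = 1824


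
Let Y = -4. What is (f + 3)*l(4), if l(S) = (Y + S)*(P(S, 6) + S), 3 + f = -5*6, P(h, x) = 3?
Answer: 0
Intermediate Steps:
f = -33 (f = -3 - 5*6 = -3 - 30 = -33)
l(S) = (-4 + S)*(3 + S)
(f + 3)*l(4) = (-33 + 3)*(-12 + 4² - 1*4) = -30*(-12 + 16 - 4) = -30*0 = 0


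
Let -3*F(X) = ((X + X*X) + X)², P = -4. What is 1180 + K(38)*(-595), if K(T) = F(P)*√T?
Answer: 1180 + 38080*√38/3 ≈ 79427.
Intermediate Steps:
F(X) = -(X² + 2*X)²/3 (F(X) = -((X + X*X) + X)²/3 = -((X + X²) + X)²/3 = -(X² + 2*X)²/3)
K(T) = -64*√T/3 (K(T) = (-⅓*(-4)²*(2 - 4)²)*√T = (-⅓*16*(-2)²)*√T = (-⅓*16*4)*√T = -64*√T/3)
1180 + K(38)*(-595) = 1180 - 64*√38/3*(-595) = 1180 + 38080*√38/3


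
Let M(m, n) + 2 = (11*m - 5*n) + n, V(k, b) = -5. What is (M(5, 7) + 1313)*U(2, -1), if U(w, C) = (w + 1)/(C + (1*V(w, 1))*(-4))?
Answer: 4014/19 ≈ 211.26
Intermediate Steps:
M(m, n) = -2 - 4*n + 11*m (M(m, n) = -2 + ((11*m - 5*n) + n) = -2 + ((-5*n + 11*m) + n) = -2 + (-4*n + 11*m) = -2 - 4*n + 11*m)
U(w, C) = (1 + w)/(20 + C) (U(w, C) = (w + 1)/(C + (1*(-5))*(-4)) = (1 + w)/(C - 5*(-4)) = (1 + w)/(C + 20) = (1 + w)/(20 + C))
(M(5, 7) + 1313)*U(2, -1) = ((-2 - 4*7 + 11*5) + 1313)*((1 + 2)/(20 - 1)) = ((-2 - 28 + 55) + 1313)*(3/19) = (25 + 1313)*((1/19)*3) = 1338*(3/19) = 4014/19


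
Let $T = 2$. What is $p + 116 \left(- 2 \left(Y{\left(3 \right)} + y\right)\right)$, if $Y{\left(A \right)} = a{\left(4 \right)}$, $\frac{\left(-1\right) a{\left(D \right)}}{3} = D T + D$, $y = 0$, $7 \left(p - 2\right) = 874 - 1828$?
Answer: $\frac{57524}{7} \approx 8217.7$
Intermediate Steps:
$p = - \frac{940}{7}$ ($p = 2 + \frac{874 - 1828}{7} = 2 + \frac{1}{7} \left(-954\right) = 2 - \frac{954}{7} = - \frac{940}{7} \approx -134.29$)
$a{\left(D \right)} = - 9 D$ ($a{\left(D \right)} = - 3 \left(D 2 + D\right) = - 3 \left(2 D + D\right) = - 3 \cdot 3 D = - 9 D$)
$Y{\left(A \right)} = -36$ ($Y{\left(A \right)} = \left(-9\right) 4 = -36$)
$p + 116 \left(- 2 \left(Y{\left(3 \right)} + y\right)\right) = - \frac{940}{7} + 116 \left(- 2 \left(-36 + 0\right)\right) = - \frac{940}{7} + 116 \left(\left(-2\right) \left(-36\right)\right) = - \frac{940}{7} + 116 \cdot 72 = - \frac{940}{7} + 8352 = \frac{57524}{7}$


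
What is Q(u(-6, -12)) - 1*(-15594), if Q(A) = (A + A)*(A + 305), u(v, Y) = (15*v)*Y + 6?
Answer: 3036846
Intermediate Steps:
u(v, Y) = 6 + 15*Y*v (u(v, Y) = 15*Y*v + 6 = 6 + 15*Y*v)
Q(A) = 2*A*(305 + A) (Q(A) = (2*A)*(305 + A) = 2*A*(305 + A))
Q(u(-6, -12)) - 1*(-15594) = 2*(6 + 15*(-12)*(-6))*(305 + (6 + 15*(-12)*(-6))) - 1*(-15594) = 2*(6 + 1080)*(305 + (6 + 1080)) + 15594 = 2*1086*(305 + 1086) + 15594 = 2*1086*1391 + 15594 = 3021252 + 15594 = 3036846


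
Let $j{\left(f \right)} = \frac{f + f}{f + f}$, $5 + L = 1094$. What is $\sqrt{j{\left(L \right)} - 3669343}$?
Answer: $i \sqrt{3669342} \approx 1915.6 i$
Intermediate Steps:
$L = 1089$ ($L = -5 + 1094 = 1089$)
$j{\left(f \right)} = 1$ ($j{\left(f \right)} = \frac{2 f}{2 f} = 2 f \frac{1}{2 f} = 1$)
$\sqrt{j{\left(L \right)} - 3669343} = \sqrt{1 - 3669343} = \sqrt{-3669342} = i \sqrt{3669342}$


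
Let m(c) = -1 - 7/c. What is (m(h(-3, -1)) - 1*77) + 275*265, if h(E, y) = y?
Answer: 72804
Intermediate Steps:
m(c) = -1 - 7/c
(m(h(-3, -1)) - 1*77) + 275*265 = ((-7 - 1*(-1))/(-1) - 1*77) + 275*265 = (-(-7 + 1) - 77) + 72875 = (-1*(-6) - 77) + 72875 = (6 - 77) + 72875 = -71 + 72875 = 72804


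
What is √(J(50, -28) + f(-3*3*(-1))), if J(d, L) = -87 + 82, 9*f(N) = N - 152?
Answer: 2*I*√47/3 ≈ 4.5704*I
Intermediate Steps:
f(N) = -152/9 + N/9 (f(N) = (N - 152)/9 = (-152 + N)/9 = -152/9 + N/9)
J(d, L) = -5
√(J(50, -28) + f(-3*3*(-1))) = √(-5 + (-152/9 + (-3*3*(-1))/9)) = √(-5 + (-152/9 + (-9*(-1))/9)) = √(-5 + (-152/9 + (⅑)*9)) = √(-5 + (-152/9 + 1)) = √(-5 - 143/9) = √(-188/9) = 2*I*√47/3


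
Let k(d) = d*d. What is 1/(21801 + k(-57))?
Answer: 1/25050 ≈ 3.9920e-5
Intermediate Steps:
k(d) = d²
1/(21801 + k(-57)) = 1/(21801 + (-57)²) = 1/(21801 + 3249) = 1/25050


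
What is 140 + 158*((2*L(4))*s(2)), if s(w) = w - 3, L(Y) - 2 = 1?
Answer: -808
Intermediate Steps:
L(Y) = 3 (L(Y) = 2 + 1 = 3)
s(w) = -3 + w
140 + 158*((2*L(4))*s(2)) = 140 + 158*((2*3)*(-3 + 2)) = 140 + 158*(6*(-1)) = 140 + 158*(-6) = 140 - 948 = -808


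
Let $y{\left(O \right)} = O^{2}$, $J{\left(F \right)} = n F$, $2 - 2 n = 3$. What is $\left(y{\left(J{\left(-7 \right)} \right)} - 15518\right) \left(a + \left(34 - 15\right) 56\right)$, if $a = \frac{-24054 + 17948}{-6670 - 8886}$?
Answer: $- \frac{513478803435}{31112} \approx -1.6504 \cdot 10^{7}$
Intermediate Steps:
$n = - \frac{1}{2}$ ($n = 1 - \frac{3}{2} = - \frac{1}{2} \approx -0.5$)
$J{\left(F \right)} = - \frac{F}{2}$
$a = \frac{3053}{7778}$ ($a = - \frac{6106}{-15556} = \left(-6106\right) \left(- \frac{1}{15556}\right) = \frac{3053}{7778} \approx 0.39252$)
$\left(y{\left(J{\left(-7 \right)} \right)} - 15518\right) \left(a + \left(34 - 15\right) 56\right) = \left(\left(\left(- \frac{1}{2}\right) \left(-7\right)\right)^{2} - 15518\right) \left(\frac{3053}{7778} + \left(34 - 15\right) 56\right) = \left(\left(\frac{7}{2}\right)^{2} - 15518\right) \left(\frac{3053}{7778} + 19 \cdot 56\right) = \left(\frac{49}{4} - 15518\right) \left(\frac{3053}{7778} + 1064\right) = \left(- \frac{62023}{4}\right) \frac{8278845}{7778} = - \frac{513478803435}{31112}$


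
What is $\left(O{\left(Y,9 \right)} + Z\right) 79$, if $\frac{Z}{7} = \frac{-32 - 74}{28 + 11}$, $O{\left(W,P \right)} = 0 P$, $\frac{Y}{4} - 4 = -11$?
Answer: $- \frac{58618}{39} \approx -1503.0$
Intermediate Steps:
$Y = -28$ ($Y = 16 + 4 \left(-11\right) = 16 - 44 = -28$)
$O{\left(W,P \right)} = 0$
$Z = - \frac{742}{39}$ ($Z = 7 \frac{-32 - 74}{28 + 11} = 7 \left(- \frac{106}{39}\right) = - \frac{742}{39} \approx -19.026$)
$\left(O{\left(Y,9 \right)} + Z\right) 79 = \left(0 - \frac{742}{39}\right) 79 = \left(- \frac{742}{39}\right) 79 = - \frac{58618}{39}$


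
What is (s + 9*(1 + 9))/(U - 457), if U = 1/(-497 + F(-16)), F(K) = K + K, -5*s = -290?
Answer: -39146/120877 ≈ -0.32385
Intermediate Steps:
s = 58 (s = -⅕*(-290) = 58)
F(K) = 2*K
U = -1/529 (U = 1/(-497 + 2*(-16)) = 1/(-497 - 32) = 1/(-529) = -1/529 ≈ -0.0018904)
(s + 9*(1 + 9))/(U - 457) = (58 + 9*(1 + 9))/(-1/529 - 457) = (58 + 9*10)/(-241754/529) = (58 + 90)*(-529/241754) = 148*(-529/241754) = -39146/120877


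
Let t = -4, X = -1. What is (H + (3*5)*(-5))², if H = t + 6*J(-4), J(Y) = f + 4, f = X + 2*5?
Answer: 1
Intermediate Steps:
f = 9 (f = -1 + 2*5 = -1 + 10 = 9)
J(Y) = 13 (J(Y) = 9 + 4 = 13)
H = 74 (H = -4 + 6*13 = -4 + 78 = 74)
(H + (3*5)*(-5))² = (74 + (3*5)*(-5))² = (74 + 15*(-5))² = (74 - 75)² = (-1)² = 1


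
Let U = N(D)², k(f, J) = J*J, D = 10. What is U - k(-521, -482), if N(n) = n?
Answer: -232224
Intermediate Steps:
k(f, J) = J²
U = 100 (U = 10² = 100)
U - k(-521, -482) = 100 - 1*(-482)² = 100 - 1*232324 = 100 - 232324 = -232224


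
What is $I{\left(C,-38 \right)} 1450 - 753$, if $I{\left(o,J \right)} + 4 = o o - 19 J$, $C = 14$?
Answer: $1324547$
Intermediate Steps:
$I{\left(o,J \right)} = -4 + o^{2} - 19 J$ ($I{\left(o,J \right)} = -4 - \left(19 J - o o\right) = -4 - \left(- o^{2} + 19 J\right) = -4 + o^{2} - 19 J$)
$I{\left(C,-38 \right)} 1450 - 753 = \left(-4 + 14^{2} - -722\right) 1450 - 753 = \left(-4 + 196 + 722\right) 1450 - 753 = 914 \cdot 1450 - 753 = 1325300 - 753 = 1324547$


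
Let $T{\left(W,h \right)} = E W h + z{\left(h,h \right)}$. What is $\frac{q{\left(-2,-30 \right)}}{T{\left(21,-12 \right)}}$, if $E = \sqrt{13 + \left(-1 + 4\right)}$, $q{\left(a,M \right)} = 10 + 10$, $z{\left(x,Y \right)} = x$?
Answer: $- \frac{1}{51} \approx -0.019608$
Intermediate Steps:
$q{\left(a,M \right)} = 20$
$E = 4$ ($E = \sqrt{13 + 3} = \sqrt{16} = 4$)
$T{\left(W,h \right)} = h + 4 W h$ ($T{\left(W,h \right)} = 4 W h + h = h + 4 W h$)
$\frac{q{\left(-2,-30 \right)}}{T{\left(21,-12 \right)}} = \frac{20}{\left(-12\right) \left(1 + 4 \cdot 21\right)} = \frac{20}{\left(-12\right) \left(1 + 84\right)} = \frac{20}{\left(-12\right) 85} = \frac{20}{-1020} = 20 \left(- \frac{1}{1020}\right) = - \frac{1}{51}$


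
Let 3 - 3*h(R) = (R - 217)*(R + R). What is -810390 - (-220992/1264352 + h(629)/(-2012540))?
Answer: -193320461314160803/238552403820 ≈ -8.1039e+5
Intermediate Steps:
h(R) = 1 - 2*R*(-217 + R)/3 (h(R) = 1 - (R - 217)*(R + R)/3 = 1 - (-217 + R)*2*R/3 = 1 - 2*R*(-217 + R)/3)
-810390 - (-220992/1264352 + h(629)/(-2012540)) = -810390 - (-220992/1264352 + (1 - ⅔*629² + (434/3)*629)/(-2012540)) = -810390 - (-220992*1/1264352 + (1 - ⅔*395641 + 272986/3)*(-1/2012540)) = -810390 - (-6906/39511 + (1 - 791282/3 + 272986/3)*(-1/2012540)) = -810390 - (-6906/39511 - 518293/3*(-1/2012540)) = -810390 - (-6906/39511 + 518293/6037620) = -810390 - 1*(-21217528997/238552403820) = -810390 + 21217528997/238552403820 = -193320461314160803/238552403820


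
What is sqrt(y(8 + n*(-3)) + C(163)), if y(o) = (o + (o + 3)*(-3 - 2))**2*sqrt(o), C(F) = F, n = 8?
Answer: sqrt(163 + 9604*I) ≈ 69.887 + 68.711*I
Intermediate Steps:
y(o) = sqrt(o)*(-15 - 4*o)**2 (y(o) = (o + (3 + o)*(-5))**2*sqrt(o) = (o + (-15 - 5*o))**2*sqrt(o) = (-15 - 4*o)**2*sqrt(o) = sqrt(o)*(-15 - 4*o)**2)
sqrt(y(8 + n*(-3)) + C(163)) = sqrt(sqrt(8 + 8*(-3))*(15 + 4*(8 + 8*(-3)))**2 + 163) = sqrt(sqrt(8 - 24)*(15 + 4*(8 - 24))**2 + 163) = sqrt(sqrt(-16)*(15 + 4*(-16))**2 + 163) = sqrt((4*I)*(15 - 64)**2 + 163) = sqrt((4*I)*(-49)**2 + 163) = sqrt((4*I)*2401 + 163) = sqrt(9604*I + 163) = sqrt(163 + 9604*I)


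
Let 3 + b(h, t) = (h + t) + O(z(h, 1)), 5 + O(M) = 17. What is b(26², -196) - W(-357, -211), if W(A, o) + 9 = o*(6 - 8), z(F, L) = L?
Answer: 76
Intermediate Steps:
O(M) = 12 (O(M) = -5 + 17 = 12)
W(A, o) = -9 - 2*o (W(A, o) = -9 + o*(6 - 8) = -9 + o*(-2) = -9 - 2*o)
b(h, t) = 9 + h + t (b(h, t) = -3 + ((h + t) + 12) = -3 + (12 + h + t) = 9 + h + t)
b(26², -196) - W(-357, -211) = (9 + 26² - 196) - (-9 - 2*(-211)) = (9 + 676 - 196) - (-9 + 422) = 489 - 1*413 = 489 - 413 = 76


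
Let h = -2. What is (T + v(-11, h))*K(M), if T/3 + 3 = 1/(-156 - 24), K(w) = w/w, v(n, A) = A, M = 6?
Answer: -661/60 ≈ -11.017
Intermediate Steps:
K(w) = 1
T = -541/60 (T = -9 + 3/(-156 - 24) = -9 + 3/(-180) = -9 + 3*(-1/180) = -9 - 1/60 = -541/60 ≈ -9.0167)
(T + v(-11, h))*K(M) = (-541/60 - 2)*1 = -661/60*1 = -661/60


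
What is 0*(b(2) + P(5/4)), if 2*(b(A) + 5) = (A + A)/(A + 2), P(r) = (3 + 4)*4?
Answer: 0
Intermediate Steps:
P(r) = 28 (P(r) = 7*4 = 28)
b(A) = -5 + A/(2 + A) (b(A) = -5 + ((A + A)/(A + 2))/2 = -5 + ((2*A)/(2 + A))/2 = -5 + (2*A/(2 + A))/2 = -5 + A/(2 + A))
0*(b(2) + P(5/4)) = 0*(2*(-5 - 2*2)/(2 + 2) + 28) = 0*(2*(-5 - 4)/4 + 28) = 0*(2*(¼)*(-9) + 28) = 0*(-9/2 + 28) = 0*(47/2) = 0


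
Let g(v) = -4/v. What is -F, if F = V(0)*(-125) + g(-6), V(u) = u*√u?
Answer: -⅔ ≈ -0.66667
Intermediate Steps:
V(u) = u^(3/2)
F = ⅔ (F = 0^(3/2)*(-125) - 4/(-6) = 0*(-125) - 4*(-⅙) = 0 + ⅔ = ⅔ ≈ 0.66667)
-F = -1*⅔ = -⅔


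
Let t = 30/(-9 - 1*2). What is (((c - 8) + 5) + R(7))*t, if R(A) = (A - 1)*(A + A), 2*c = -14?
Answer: -2220/11 ≈ -201.82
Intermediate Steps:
c = -7 (c = (½)*(-14) = -7)
R(A) = 2*A*(-1 + A) (R(A) = (-1 + A)*(2*A) = 2*A*(-1 + A))
t = -30/11 (t = 30/(-9 - 2) = 30/(-11) = 30*(-1/11) = -30/11 ≈ -2.7273)
(((c - 8) + 5) + R(7))*t = (((-7 - 8) + 5) + 2*7*(-1 + 7))*(-30/11) = ((-15 + 5) + 2*7*6)*(-30/11) = (-10 + 84)*(-30/11) = 74*(-30/11) = -2220/11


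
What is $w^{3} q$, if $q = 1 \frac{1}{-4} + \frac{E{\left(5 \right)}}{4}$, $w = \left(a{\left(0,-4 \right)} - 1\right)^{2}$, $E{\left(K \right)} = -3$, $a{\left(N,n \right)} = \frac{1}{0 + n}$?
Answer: $- \frac{15625}{4096} \approx -3.8147$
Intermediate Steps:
$a{\left(N,n \right)} = \frac{1}{n}$
$w = \frac{25}{16}$ ($w = \left(\frac{1}{-4} - 1\right)^{2} = \left(- \frac{1}{4} - 1\right)^{2} = \left(- \frac{5}{4}\right)^{2} = \frac{25}{16} \approx 1.5625$)
$q = -1$ ($q = 1 \frac{1}{-4} - \frac{3}{4} = 1 \left(- \frac{1}{4}\right) - \frac{3}{4} = - \frac{1}{4} - \frac{3}{4} = -1$)
$w^{3} q = \left(\frac{25}{16}\right)^{3} \left(-1\right) = \frac{15625}{4096} \left(-1\right) = - \frac{15625}{4096}$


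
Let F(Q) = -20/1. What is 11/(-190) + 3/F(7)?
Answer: -79/380 ≈ -0.20789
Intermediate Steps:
F(Q) = -20 (F(Q) = -20*1 = -20)
11/(-190) + 3/F(7) = 11/(-190) + 3/(-20) = 11*(-1/190) + 3*(-1/20) = -11/190 - 3/20 = -79/380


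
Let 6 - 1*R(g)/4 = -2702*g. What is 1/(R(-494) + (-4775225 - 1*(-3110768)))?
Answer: -1/7003585 ≈ -1.4278e-7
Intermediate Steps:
R(g) = 24 + 10808*g (R(g) = 24 - (-10808)*g = 24 + 10808*g)
1/(R(-494) + (-4775225 - 1*(-3110768))) = 1/((24 + 10808*(-494)) + (-4775225 - 1*(-3110768))) = 1/((24 - 5339152) + (-4775225 + 3110768)) = 1/(-5339128 - 1664457) = 1/(-7003585) = -1/7003585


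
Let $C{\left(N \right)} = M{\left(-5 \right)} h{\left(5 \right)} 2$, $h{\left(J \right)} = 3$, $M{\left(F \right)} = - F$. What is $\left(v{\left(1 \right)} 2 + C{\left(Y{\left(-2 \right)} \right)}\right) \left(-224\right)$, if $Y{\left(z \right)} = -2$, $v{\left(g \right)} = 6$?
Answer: $-9408$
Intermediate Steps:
$C{\left(N \right)} = 30$ ($C{\left(N \right)} = \left(-1\right) \left(-5\right) 3 \cdot 2 = 5 \cdot 3 \cdot 2 = 15 \cdot 2 = 30$)
$\left(v{\left(1 \right)} 2 + C{\left(Y{\left(-2 \right)} \right)}\right) \left(-224\right) = \left(6 \cdot 2 + 30\right) \left(-224\right) = \left(12 + 30\right) \left(-224\right) = 42 \left(-224\right) = -9408$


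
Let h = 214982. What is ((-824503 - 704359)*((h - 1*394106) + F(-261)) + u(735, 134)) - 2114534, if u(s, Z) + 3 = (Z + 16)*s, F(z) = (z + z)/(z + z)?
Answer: 273852343739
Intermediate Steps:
F(z) = 1 (F(z) = (2*z)/((2*z)) = (2*z)*(1/(2*z)) = 1)
u(s, Z) = -3 + s*(16 + Z) (u(s, Z) = -3 + (Z + 16)*s = -3 + (16 + Z)*s = -3 + s*(16 + Z))
((-824503 - 704359)*((h - 1*394106) + F(-261)) + u(735, 134)) - 2114534 = ((-824503 - 704359)*((214982 - 1*394106) + 1) + (-3 + 16*735 + 134*735)) - 2114534 = (-1528862*((214982 - 394106) + 1) + (-3 + 11760 + 98490)) - 2114534 = (-1528862*(-179124 + 1) + 110247) - 2114534 = (-1528862*(-179123) + 110247) - 2114534 = (273854348026 + 110247) - 2114534 = 273854458273 - 2114534 = 273852343739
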